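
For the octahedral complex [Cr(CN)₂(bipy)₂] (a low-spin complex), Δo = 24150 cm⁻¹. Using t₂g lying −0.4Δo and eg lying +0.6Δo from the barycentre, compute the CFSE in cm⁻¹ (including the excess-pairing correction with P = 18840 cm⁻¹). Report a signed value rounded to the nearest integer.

-19800

Ligand charges: 2×(-1) from CN⁻ and 2×(+0) from bipy sum to -2; with overall charge +0, Cr is +2.
Cr sits in group 6; removing 2 electrons leaves Cr²⁺ with 6 − 2 = 4 d electrons.
The d⁴ electrons fill as t₂g⁴ eg⁰.
CFSE(orbital) = 4×(-0.4Δo) + 0×(0.6Δo) = -1.6Δo; with Δo = 24150 cm⁻¹ that is -38640 cm⁻¹.
Relative to high-spin t₂g³ eg¹ (0 paired), the low-spin configuration has 1 additional pair, contributing +1 × 18840 = +18840 cm⁻¹.
Overall CFSE = -38640 + 18840 = -19800 cm⁻¹.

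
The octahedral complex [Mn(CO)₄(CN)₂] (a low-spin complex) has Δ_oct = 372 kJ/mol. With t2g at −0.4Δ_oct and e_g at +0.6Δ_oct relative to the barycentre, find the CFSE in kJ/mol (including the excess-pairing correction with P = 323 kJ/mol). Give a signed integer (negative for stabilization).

Ligand charges: 4×(+0) from CO and 2×(-1) from CN⁻ sum to -2; with overall charge +0, Mn is +2.
Mn sits in group 7; removing 2 electrons leaves Mn²⁺ with 7 − 2 = 5 d electrons.
The d⁵ electrons fill as t2g^5 e_g^0.
Orbital CFSE = 5(-0.4) + 0(0.6) = -2.0Δ_oct = -2.0 × 372 = -744 kJ/mol.
Relative to high-spin t2g^3 e_g^2 (0 paired), the low-spin configuration has 2 additional pairs, contributing +2 × 323 = +646 kJ/mol.
Net CFSE = -744 + 646 = -98 kJ/mol.

-98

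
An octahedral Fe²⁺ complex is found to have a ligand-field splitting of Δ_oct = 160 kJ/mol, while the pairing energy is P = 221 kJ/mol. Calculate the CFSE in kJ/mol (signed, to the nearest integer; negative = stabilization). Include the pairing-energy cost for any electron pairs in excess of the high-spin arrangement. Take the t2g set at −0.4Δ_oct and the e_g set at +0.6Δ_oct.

-64

Fe is in group 8, so Fe²⁺ is d⁶ (8 − 2 = 6).
Here Δ_oct < P (160 < 221), so the high-spin state is favoured.
That gives t2g^4 e_g^2.
Orbital CFSE = -0.4Δ_oct = -0.4 × 160 = -64 kJ/mol.
High-spin has no excess pairs, so no pairing correction applies.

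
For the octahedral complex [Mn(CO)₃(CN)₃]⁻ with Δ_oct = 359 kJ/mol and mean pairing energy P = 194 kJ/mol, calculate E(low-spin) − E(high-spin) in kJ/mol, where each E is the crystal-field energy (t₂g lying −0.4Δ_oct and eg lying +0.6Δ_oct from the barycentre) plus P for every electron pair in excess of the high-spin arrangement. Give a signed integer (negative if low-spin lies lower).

Ligand charges: 3×(+0) from CO and 3×(-1) from CN⁻ sum to -3; with overall charge -1, Mn is +2.
Mn sits in group 7; removing 2 electrons leaves Mn²⁺ with 7 − 2 = 5 d electrons.
High-spin: t₂g³ eg², CFSE = 0.0Δ_oct = 0 kJ/mol.
Low-spin t₂g⁵ eg⁰ gives -2.0Δ_oct = -718 kJ/mol, but forming 2 extra pairs costs 2P = 388 kJ/mol, so E(LS) = -718 + 388 = -330 kJ/mol.
Thus E(LS) − E(HS) = -330 kJ/mol.

-330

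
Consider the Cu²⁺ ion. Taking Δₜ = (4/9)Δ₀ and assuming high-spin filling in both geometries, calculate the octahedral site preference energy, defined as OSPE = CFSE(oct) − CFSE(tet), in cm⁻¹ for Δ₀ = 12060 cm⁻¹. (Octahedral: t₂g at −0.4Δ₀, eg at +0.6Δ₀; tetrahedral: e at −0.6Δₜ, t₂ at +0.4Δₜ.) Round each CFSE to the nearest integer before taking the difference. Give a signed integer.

-5092

Group 11 minus oxidation state +2 gives a d⁹ configuration for Cu²⁺.
Octahedral high-spin t₂g⁶ eg³: CFSE = -0.6 × 12060 = -7236 cm⁻¹.
Tetrahedral: e⁴ t₂⁵, CFSE = 4(−0.6) + 5(+0.4) = -0.4Δₜ = -0.4 × (4/9) × 12060 = -2144 cm⁻¹.
Subtracting, OSPE = -7236 − (-2144) = -5092 cm⁻¹.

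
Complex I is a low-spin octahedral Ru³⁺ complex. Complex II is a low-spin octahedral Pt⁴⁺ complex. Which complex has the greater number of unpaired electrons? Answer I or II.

I

I: Ru³⁺: group 8, so d-count = 8 − 3 = 5; t2g^5 e_g^0 → 1 unpaired.
II: Pt is in group 10, so Pt⁴⁺ is d⁶ (10 − 4 = 6); t2g^6 e_g^0 → 0 unpaired.
So I has more unpaired electrons.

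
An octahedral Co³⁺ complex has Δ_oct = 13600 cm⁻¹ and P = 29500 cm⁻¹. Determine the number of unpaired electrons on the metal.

4

Group 9 minus oxidation state +3 gives a d⁶ configuration for Co³⁺.
Here Δ_oct < P (13600 < 29500), so the high-spin state is favoured.
Filling d⁶ accordingly: t2g^4 e_g^2.
Unpaired electrons: 4.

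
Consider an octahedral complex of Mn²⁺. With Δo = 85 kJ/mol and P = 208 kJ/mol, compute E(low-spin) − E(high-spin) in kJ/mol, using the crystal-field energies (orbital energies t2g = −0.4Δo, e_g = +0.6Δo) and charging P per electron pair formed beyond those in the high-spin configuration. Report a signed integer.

246

Mn²⁺: group 7, so d-count = 7 − 2 = 5.
High-spin d⁵ fills as t2g^3 e_g^2 with CFSE 3(−0.4) + 2(+0.6) = 0.0Δo = 0 kJ/mol.
For low-spin the configuration is t2g^5 e_g^0: orbital energy -2.0 × 85 = -170 kJ/mol, and 2 additional pairs relative to high-spin add 416 kJ/mol, giving 246 kJ/mol.
Thus E(LS) − E(HS) = 246 kJ/mol.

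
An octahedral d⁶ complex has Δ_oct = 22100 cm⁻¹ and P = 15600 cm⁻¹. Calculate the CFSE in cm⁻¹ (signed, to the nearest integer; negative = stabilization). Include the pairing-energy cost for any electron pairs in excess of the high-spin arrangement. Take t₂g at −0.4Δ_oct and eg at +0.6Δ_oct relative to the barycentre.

Δ_oct > P, so pairing is preferred: the ground state is low-spin.
That gives t₂g⁶ eg⁰.
Orbital CFSE = -2.4Δ_oct = -2.4 × 22100 = -53040 cm⁻¹.
Excess pairs vs high-spin: 3 − 1 = 2; pairing cost = +31200 cm⁻¹.
Net CFSE = -53040 + 31200 = -21840 cm⁻¹.

-21840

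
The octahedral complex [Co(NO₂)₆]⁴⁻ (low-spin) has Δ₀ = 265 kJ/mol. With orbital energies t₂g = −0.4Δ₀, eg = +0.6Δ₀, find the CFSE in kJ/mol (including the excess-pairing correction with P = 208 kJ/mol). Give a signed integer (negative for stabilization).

-269

Each NO₂⁻ contributes -1; 6 × (-1) = -6. With overall charge -4, Co is in the +2 oxidation state.
Group 9 minus oxidation state +2 gives a d⁷ configuration for Co²⁺.
Configuration: t₂g⁶ eg¹.
Orbital CFSE = 6(-0.4) + 1(0.6) = -1.8Δ₀ = -1.8 × 265 = -477 kJ/mol.
Relative to high-spin t₂g⁵ eg² (2 paired), the low-spin configuration has 1 additional pair, contributing +1 × 208 = +208 kJ/mol.
Combining: -477 + 208 = -269 kJ/mol.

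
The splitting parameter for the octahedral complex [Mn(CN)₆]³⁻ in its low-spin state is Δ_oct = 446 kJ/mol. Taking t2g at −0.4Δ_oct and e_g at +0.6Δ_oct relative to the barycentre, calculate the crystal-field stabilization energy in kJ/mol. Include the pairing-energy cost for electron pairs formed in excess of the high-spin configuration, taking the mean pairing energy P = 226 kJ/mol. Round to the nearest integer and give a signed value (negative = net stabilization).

-488

Each CN⁻ contributes -1; 6 × (-1) = -6. With overall charge -3, Mn is in the +3 oxidation state.
Mn is in group 7, so Mn³⁺ is d⁴ (7 − 3 = 4).
The d⁴ electrons fill as t2g^4 e_g^0.
Orbital CFSE = 4(-0.4) + 0(0.6) = -1.6Δ_oct = -1.6 × 446 = -714 kJ/mol.
High-spin d⁴ would be t2g^3 e_g^1 with 0 pairs; low-spin has 1, so 1 excess pair costs +1P = +226 kJ/mol.
Combining: -714 + 226 = -488 kJ/mol.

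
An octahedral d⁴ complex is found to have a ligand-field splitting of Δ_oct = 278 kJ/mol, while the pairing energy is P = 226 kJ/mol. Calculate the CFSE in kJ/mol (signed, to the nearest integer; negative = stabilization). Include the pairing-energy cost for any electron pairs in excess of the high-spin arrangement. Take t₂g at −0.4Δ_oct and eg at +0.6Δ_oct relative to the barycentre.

-219

Since Δ_oct = 278 kJ/mol > P = 226 kJ/mol, the complex adopts the low-spin configuration.
That gives t₂g⁴ eg⁰.
Orbital CFSE = -1.6Δ_oct = -1.6 × 278 = -445 kJ/mol.
Excess pairs vs high-spin: 1 − 0 = 1; pairing cost = +226 kJ/mol.
Net CFSE = -445 + 226 = -219 kJ/mol.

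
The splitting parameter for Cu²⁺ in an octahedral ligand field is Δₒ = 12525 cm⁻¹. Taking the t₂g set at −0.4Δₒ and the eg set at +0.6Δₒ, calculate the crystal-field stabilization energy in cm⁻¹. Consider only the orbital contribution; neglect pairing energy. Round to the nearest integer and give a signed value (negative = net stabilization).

Cu sits in group 11; removing 2 electrons leaves Cu²⁺ with 11 − 2 = 9 d electrons.
Configuration: t₂g⁶ eg³.
The orbital stabilization is -0.6Δₒ = -0.6 × 12525 = -7515 cm⁻¹.

-7515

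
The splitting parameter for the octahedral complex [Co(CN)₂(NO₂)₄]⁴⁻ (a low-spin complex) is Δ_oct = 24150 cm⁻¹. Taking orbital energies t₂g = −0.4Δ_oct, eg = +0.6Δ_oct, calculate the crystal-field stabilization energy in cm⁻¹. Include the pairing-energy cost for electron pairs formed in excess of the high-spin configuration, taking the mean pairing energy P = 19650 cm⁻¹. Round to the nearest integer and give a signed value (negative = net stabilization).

Ligand charges: 2×(-1) from CN⁻ and 4×(-1) from NO₂⁻ sum to -6; with overall charge -4, Co is +2.
Co is in group 9, so Co²⁺ is d⁷ (9 − 2 = 7).
The d⁷ electrons fill as t₂g⁶ eg¹.
CFSE(orbital) = 6×(-0.4Δ_oct) + 1×(0.6Δ_oct) = -1.8Δ_oct; with Δ_oct = 24150 cm⁻¹ that is -43470 cm⁻¹.
Pairing penalty: 3 pairs vs 2 in the high-spin reference → 1 extra × P = 19650 cm⁻¹.
Net CFSE = -43470 + 19650 = -23820 cm⁻¹.

-23820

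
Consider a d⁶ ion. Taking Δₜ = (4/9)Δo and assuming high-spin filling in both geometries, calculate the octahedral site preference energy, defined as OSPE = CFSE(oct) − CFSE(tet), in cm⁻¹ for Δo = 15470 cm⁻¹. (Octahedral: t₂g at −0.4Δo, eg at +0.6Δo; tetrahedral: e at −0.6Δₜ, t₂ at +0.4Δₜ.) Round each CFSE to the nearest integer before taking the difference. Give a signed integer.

Octahedral (high-spin): t2g^4 e_g^2, CFSE = 4(−0.4) + 2(+0.6) = -0.4Δo = -0.4 × 15470 = -6188 cm⁻¹.
Tetrahedral e^3 t2^3 gives -0.6Δₜ = -0.6 × (4/9) × 15470 = -4125 cm⁻¹.
OSPE = -6188 − (-4125) = -2063 cm⁻¹.

-2063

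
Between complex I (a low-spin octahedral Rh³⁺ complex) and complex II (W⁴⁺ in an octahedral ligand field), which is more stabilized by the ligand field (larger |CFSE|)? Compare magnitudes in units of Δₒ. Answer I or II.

I

I: Rh is in group 9, so Rh³⁺ is d⁶ (9 − 3 = 6); t2g^6 e_g^0, CFSE = -2.4Δₒ.
II: Group 6 minus oxidation state +4 gives a d² configuration for W⁴⁺; t₂g² eg⁰, CFSE = -0.8Δₒ.
So I has the larger |CFSE|.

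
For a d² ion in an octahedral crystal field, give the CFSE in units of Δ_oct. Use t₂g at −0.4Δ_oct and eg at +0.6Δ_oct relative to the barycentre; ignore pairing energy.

Configuration: t₂g² eg⁰.
CFSE = 2(-0.4Δ_oct) + 0(0.6Δ_oct) = -0.8Δ_oct + 0.0Δ_oct = -0.8Δ_oct.

-0.8 Δ_oct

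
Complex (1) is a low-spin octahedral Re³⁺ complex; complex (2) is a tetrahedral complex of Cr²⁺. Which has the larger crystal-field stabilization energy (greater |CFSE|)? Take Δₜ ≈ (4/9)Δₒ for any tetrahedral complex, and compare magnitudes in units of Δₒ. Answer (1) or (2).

(1): Re is in group 7, so Re³⁺ is d⁴ (7 − 3 = 4); t₂g⁴ eg⁰, CFSE = -1.6Δₒ.
(2): Cr²⁺: group 6, so d-count = 6 − 2 = 4; Tetrahedral splitting is small, so the complex is high-spin; e^2 t2^2, CFSE = -0.4Δₜ ≈ -0.18Δₒ.
So (1) has the larger |CFSE|.

(1)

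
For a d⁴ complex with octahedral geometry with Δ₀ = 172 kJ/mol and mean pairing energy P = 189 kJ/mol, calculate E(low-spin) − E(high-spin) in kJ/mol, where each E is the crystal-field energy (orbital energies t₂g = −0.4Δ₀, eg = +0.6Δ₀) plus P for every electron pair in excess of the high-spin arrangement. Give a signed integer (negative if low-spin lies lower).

High-spin d⁴ fills as t₂g³ eg¹ with CFSE 3(−0.4) + 1(+0.6) = -0.6Δ₀ = -103 kJ/mol.
For low-spin the configuration is t₂g⁴ eg⁰: orbital energy -1.6 × 172 = -275 kJ/mol, and 1 additional pair relative to high-spin adds 189 kJ/mol, giving -86 kJ/mol.
The difference is -86 − (-103) = 17 kJ/mol, so high-spin lies lower.

17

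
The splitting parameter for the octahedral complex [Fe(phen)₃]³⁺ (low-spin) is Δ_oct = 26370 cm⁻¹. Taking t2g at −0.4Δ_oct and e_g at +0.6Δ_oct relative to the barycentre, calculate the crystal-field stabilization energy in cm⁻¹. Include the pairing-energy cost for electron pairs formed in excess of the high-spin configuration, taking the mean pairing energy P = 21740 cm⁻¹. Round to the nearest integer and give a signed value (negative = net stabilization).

phen is neutral, so the +3 overall charge sits on Fe: oxidation state +3.
Fe is in group 8, so Fe³⁺ is d⁵ (8 − 3 = 5).
Electron filling gives t2g^5 e_g^0.
Orbital CFSE = 5(-0.4) + 0(0.6) = -2.0Δ_oct = -2.0 × 26370 = -52740 cm⁻¹.
Pairing penalty: 2 pairs vs 0 in the high-spin reference → 2 extra × P = 43480 cm⁻¹.
Combining: -52740 + 43480 = -9260 cm⁻¹.

-9260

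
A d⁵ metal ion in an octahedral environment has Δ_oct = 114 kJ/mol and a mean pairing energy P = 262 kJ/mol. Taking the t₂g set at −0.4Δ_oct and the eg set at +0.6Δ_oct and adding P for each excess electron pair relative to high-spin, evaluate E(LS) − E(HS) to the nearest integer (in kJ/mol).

296

High-spin: t₂g³ eg², CFSE = 0.0Δ_oct = 0 kJ/mol.
Low-spin t₂g⁵ eg⁰ gives -2.0Δ_oct = -228 kJ/mol, but forming 2 extra pairs costs 2P = 524 kJ/mol, so E(LS) = -228 + 524 = 296 kJ/mol.
The difference is 296 − (0) = 296 kJ/mol, so high-spin lies lower.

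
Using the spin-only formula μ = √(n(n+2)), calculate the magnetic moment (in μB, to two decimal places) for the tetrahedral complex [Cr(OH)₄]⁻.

3.87 μB

Each OH⁻ contributes -1; 4 × (-1) = -4. With overall charge -1, Cr is in the +3 oxidation state.
Cr is in group 6, so Cr³⁺ is d³ (6 − 3 = 3).
With tetrahedral geometry the complex is necessarily high-spin.
Configuration: e² t₂¹ → 3 unpaired electrons.
μ(spin-only) = √[3(3+2)] = √15 ≈ 3.87 μB.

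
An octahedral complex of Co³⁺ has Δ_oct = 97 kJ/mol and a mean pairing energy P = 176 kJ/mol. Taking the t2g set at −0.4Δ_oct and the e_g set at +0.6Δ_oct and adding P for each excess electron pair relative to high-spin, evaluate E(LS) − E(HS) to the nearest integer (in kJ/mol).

158

Group 9 minus oxidation state +3 gives a d⁶ configuration for Co³⁺.
High-spin: t2g^4 e_g^2, CFSE = -0.4Δ_oct = -39 kJ/mol.
For low-spin the configuration is t2g^6 e_g^0: orbital energy -2.4 × 97 = -233 kJ/mol, and 2 additional pairs relative to high-spin add 352 kJ/mol, giving 119 kJ/mol.
E(LS) − E(HS) = 119 − (-39) = 158 kJ/mol.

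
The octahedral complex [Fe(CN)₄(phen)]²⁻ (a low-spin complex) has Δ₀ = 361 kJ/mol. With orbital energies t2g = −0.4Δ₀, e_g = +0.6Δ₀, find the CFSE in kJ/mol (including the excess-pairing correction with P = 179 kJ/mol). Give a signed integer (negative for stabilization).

-508

Ligand charges: 4×(-1) from CN⁻ and 1×(+0) from phen sum to -4; with overall charge -2, Fe is +2.
Fe is in group 8, so Fe²⁺ is d⁶ (8 − 2 = 6).
The d⁶ electrons fill as t2g^6 e_g^0.
Orbital CFSE = 6(-0.4) + 0(0.6) = -2.4Δ₀ = -2.4 × 361 = -866 kJ/mol.
Pairing penalty: 3 pairs vs 1 in the high-spin reference → 2 extra × P = 358 kJ/mol.
Overall CFSE = -866 + 358 = -508 kJ/mol.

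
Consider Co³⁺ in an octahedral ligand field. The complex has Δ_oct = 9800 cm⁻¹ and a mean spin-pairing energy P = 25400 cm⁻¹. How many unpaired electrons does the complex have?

Co³⁺: group 9, so d-count = 9 − 3 = 6.
With Δ_oct < P the complex is high-spin.
Configuration: t2g^4 e_g^2.
Unpaired electrons: 4.

4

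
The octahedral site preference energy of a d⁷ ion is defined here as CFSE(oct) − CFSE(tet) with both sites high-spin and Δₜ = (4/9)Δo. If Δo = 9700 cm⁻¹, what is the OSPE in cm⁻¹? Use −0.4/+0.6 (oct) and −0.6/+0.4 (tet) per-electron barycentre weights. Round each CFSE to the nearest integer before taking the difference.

In an octahedral site d⁷ (HS) is t₂g⁵ eg², giving CFSE(oct) = -0.8Δo = -7760 cm⁻¹.
Tetrahedral: e⁴ t₂³, CFSE = 4(−0.6) + 3(+0.4) = -1.2Δₜ = -1.2 × (4/9) × 9700 = -5173 cm⁻¹.
Subtracting, OSPE = -7760 − (-5173) = -2587 cm⁻¹.

-2587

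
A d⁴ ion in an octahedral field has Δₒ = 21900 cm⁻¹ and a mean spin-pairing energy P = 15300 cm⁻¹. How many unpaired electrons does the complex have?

Here Δₒ > P (21900 > 15300), so the low-spin state is favoured.
Filling d⁴ accordingly: t2g^4 e_g^0.
Unpaired electrons: 2.

2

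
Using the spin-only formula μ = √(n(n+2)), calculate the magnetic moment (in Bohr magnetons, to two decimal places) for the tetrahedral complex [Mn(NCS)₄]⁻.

Each NCS⁻ contributes -1; 4 × (-1) = -4. With overall charge -1, Mn is in the +3 oxidation state.
Mn is in group 7, so Mn³⁺ is d⁴ (7 − 3 = 4).
Tetrahedral splitting is small, so the complex is high-spin.
Configuration: e² t₂² → 4 unpaired electrons.
μ(spin-only) = √[4(4+2)] = √24 ≈ 4.90 Bohr magnetons.

4.90 Bohr magnetons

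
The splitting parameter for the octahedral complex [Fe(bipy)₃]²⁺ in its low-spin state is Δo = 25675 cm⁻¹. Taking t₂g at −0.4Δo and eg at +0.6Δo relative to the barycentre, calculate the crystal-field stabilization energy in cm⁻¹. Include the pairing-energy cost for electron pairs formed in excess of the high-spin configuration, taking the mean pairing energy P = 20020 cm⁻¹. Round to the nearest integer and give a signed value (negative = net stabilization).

bipy is neutral, so the +2 overall charge sits on Fe: oxidation state +2.
Group 8 minus oxidation state +2 gives a d⁶ configuration for Fe²⁺.
The d⁶ electrons fill as t₂g⁶ eg⁰.
CFSE(orbital) = 6×(-0.4Δo) + 0×(0.6Δo) = -2.4Δo; with Δo = 25675 cm⁻¹ that is -61620 cm⁻¹.
High-spin d⁶ would be t₂g⁴ eg² with 1 pair; low-spin has 3, so 2 excess pairs cost +2P = +40040 cm⁻¹.
Overall CFSE = -61620 + 40040 = -21580 cm⁻¹.

-21580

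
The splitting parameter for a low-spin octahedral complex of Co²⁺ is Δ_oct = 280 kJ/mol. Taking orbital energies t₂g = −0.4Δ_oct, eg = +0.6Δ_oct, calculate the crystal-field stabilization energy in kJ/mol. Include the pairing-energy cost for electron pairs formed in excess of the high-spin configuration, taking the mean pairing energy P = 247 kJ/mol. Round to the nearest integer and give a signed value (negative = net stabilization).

-257

Group 9 minus oxidation state +2 gives a d⁷ configuration for Co²⁺.
The d⁷ electrons fill as t₂g⁶ eg¹.
CFSE(orbital) = 6×(-0.4Δ_oct) + 1×(0.6Δ_oct) = -1.8Δ_oct; with Δ_oct = 280 kJ/mol that is -504 kJ/mol.
Pairing penalty: 3 pairs vs 2 in the high-spin reference → 1 extra × P = 247 kJ/mol.
Combining: -504 + 247 = -257 kJ/mol.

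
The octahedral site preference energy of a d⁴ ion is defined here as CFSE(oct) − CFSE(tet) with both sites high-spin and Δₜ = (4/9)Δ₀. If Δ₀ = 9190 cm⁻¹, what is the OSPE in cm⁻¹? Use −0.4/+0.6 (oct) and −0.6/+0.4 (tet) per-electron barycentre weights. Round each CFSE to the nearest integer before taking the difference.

In an octahedral site d⁴ (HS) is t2g^3 e_g^1, giving CFSE(oct) = -0.6Δ₀ = -5514 cm⁻¹.
Tetrahedral: e^2 t2^2, CFSE = 2(−0.6) + 2(+0.4) = -0.4Δₜ = -0.4 × (4/9) × 9190 = -1634 cm⁻¹.
OSPE = -5514 − (-1634) = -3880 cm⁻¹.

-3880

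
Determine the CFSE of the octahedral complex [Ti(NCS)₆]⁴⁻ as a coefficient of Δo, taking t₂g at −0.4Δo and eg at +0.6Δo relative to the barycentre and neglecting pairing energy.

-0.8 Δo

Each NCS⁻ contributes -1; 6 × (-1) = -6. With overall charge -4, Ti is in the +2 oxidation state.
Ti²⁺: group 4, so d-count = 4 − 2 = 2.
Configuration: t₂g² eg⁰.
CFSE = 2(-0.4Δo) + 0(0.6Δo) = -0.8Δo + 0.0Δo = -0.8Δo.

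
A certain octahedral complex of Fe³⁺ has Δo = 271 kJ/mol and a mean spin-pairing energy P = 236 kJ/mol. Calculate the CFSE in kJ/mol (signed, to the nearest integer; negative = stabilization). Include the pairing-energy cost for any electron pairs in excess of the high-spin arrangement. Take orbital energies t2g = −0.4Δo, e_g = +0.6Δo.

Group 8 minus oxidation state +3 gives a d⁵ configuration for Fe³⁺.
Δo > P, so pairing is preferred: the ground state is low-spin.
Configuration: t2g^5 e_g^0.
Orbital CFSE = -2.0Δo = -2.0 × 271 = -542 kJ/mol.
Excess pairs vs high-spin: 2 − 0 = 2; pairing cost = +472 kJ/mol.
Net CFSE = -542 + 472 = -70 kJ/mol.

-70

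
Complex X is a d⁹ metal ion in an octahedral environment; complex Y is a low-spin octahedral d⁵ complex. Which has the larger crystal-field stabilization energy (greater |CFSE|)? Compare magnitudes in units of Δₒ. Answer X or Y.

X: t₂g⁶ eg³, CFSE = -0.6Δₒ.
Y: t2g^5 e_g^0, CFSE = -2.0Δₒ.
So Y has the larger |CFSE|.

Y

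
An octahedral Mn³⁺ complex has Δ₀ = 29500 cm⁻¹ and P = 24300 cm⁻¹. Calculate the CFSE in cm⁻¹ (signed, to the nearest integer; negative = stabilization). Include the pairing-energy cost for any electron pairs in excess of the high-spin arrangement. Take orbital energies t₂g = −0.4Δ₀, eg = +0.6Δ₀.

-22900

Group 7 minus oxidation state +3 gives a d⁴ configuration for Mn³⁺.
Here Δ₀ > P (29500 > 24300), so the low-spin state is favoured.
Filling d⁴ accordingly: t₂g⁴ eg⁰.
Orbital CFSE = -1.6Δ₀ = -1.6 × 29500 = -47200 cm⁻¹.
Excess pairs vs high-spin: 1 − 0 = 1; pairing cost = +24300 cm⁻¹.
Net CFSE = -47200 + 24300 = -22900 cm⁻¹.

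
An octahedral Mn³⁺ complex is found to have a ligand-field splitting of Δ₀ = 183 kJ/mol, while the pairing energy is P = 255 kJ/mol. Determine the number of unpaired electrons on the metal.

Mn is in group 7, so Mn³⁺ is d⁴ (7 − 3 = 4).
Δ₀ < P, so pairing is avoided: the ground state is high-spin.
That gives t₂g³ eg¹.
Unpaired electrons: 4.

4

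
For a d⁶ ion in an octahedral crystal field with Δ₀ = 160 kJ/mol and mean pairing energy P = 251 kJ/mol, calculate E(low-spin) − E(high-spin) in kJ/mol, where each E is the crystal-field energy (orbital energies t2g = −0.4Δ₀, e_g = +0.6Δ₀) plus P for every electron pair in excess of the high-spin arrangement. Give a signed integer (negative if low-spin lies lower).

High-spin d⁶ fills as t2g^4 e_g^2 with CFSE 4(−0.4) + 2(+0.6) = -0.4Δ₀ = -64 kJ/mol.
For low-spin the configuration is t2g^6 e_g^0: orbital energy -2.4 × 160 = -384 kJ/mol, and 2 additional pairs relative to high-spin add 502 kJ/mol, giving 118 kJ/mol.
Thus E(LS) − E(HS) = 182 kJ/mol.

182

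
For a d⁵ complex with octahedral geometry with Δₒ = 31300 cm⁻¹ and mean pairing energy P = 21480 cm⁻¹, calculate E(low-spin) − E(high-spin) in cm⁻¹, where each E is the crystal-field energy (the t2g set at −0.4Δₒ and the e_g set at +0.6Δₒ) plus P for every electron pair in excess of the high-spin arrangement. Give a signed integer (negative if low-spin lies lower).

High-spin: t2g^3 e_g^2, CFSE = 0.0Δₒ = 0 cm⁻¹.
Low-spin t2g^5 e_g^0 gives -2.0Δₒ = -62600 cm⁻¹, but forming 2 extra pairs costs 2P = 42960 cm⁻¹, so E(LS) = -62600 + 42960 = -19640 cm⁻¹.
E(LS) − E(HS) = -19640 − (0) = -19640 cm⁻¹.

-19640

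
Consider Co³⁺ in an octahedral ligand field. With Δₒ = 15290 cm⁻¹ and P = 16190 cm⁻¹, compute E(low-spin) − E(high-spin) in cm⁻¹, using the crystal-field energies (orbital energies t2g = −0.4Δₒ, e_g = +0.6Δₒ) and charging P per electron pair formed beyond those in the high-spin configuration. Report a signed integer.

1800

Co sits in group 9; removing 3 electrons leaves Co³⁺ with 9 − 3 = 6 d electrons.
High-spin d⁶ fills as t2g^4 e_g^2 with CFSE 4(−0.4) + 2(+0.6) = -0.4Δₒ = -6116 cm⁻¹.
Low-spin t2g^6 e_g^0 gives -2.4Δₒ = -36696 cm⁻¹, but forming 2 extra pairs costs 2P = 32380 cm⁻¹, so E(LS) = -36696 + 32380 = -4316 cm⁻¹.
The difference is -4316 − (-6116) = 1800 cm⁻¹, so high-spin lies lower.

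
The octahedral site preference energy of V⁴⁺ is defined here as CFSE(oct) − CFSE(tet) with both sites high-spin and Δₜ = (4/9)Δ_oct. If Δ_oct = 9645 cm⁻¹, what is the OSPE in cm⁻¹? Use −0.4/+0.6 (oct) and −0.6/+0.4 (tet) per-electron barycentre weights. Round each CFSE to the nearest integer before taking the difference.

V⁴⁺: group 5, so d-count = 5 − 4 = 1.
Octahedral high-spin t2g^1 e_g^0: CFSE = -0.4 × 9645 = -3858 cm⁻¹.
In a tetrahedral site the filling is e^1 t2^0: CFSE(tet) = -0.6Δₜ = -0.6 × (4/9)(9645) = -2572 cm⁻¹.
OSPE = -3858 − (-2572) = -1286 cm⁻¹.

-1286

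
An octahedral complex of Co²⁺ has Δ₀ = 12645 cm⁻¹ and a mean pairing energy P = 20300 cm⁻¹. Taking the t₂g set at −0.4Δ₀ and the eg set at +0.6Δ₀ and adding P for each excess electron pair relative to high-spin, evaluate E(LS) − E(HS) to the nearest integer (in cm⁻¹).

7655

Co sits in group 9; removing 2 electrons leaves Co²⁺ with 9 − 2 = 7 d electrons.
In the high-spin limit (t₂g⁵ eg²) the orbital term is -0.8Δ₀ = -10116 cm⁻¹, with no excess pairing.
For low-spin the configuration is t₂g⁶ eg¹: orbital energy -1.8 × 12645 = -22761 cm⁻¹, and 1 additional pair relative to high-spin adds 20300 cm⁻¹, giving -2461 cm⁻¹.
Thus E(LS) − E(HS) = 7655 cm⁻¹.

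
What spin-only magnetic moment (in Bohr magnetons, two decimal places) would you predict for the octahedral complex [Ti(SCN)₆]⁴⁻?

2.83 Bohr magnetons

Each SCN⁻ contributes -1; 6 × (-1) = -6. With overall charge -4, Ti is in the +2 oxidation state.
Ti²⁺: group 4, so d-count = 4 − 2 = 2.
For octahedral d² the high- and low-spin configurations coincide.
Configuration: t₂g² eg⁰ → 2 unpaired electrons.
μ(spin-only) = √[2(2+2)] = √8 ≈ 2.83 Bohr magnetons.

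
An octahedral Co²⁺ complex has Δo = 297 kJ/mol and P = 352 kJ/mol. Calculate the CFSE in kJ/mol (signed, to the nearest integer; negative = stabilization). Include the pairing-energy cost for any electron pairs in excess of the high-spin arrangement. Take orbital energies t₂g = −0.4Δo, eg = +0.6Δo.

-238

Group 9 minus oxidation state +2 gives a d⁷ configuration for Co²⁺.
Since Δo = 297 kJ/mol < P = 352 kJ/mol, the complex adopts the high-spin configuration.
Configuration: t₂g⁵ eg².
Orbital CFSE = -0.8Δo = -0.8 × 297 = -238 kJ/mol.
High-spin has no excess pairs, so no pairing correction applies.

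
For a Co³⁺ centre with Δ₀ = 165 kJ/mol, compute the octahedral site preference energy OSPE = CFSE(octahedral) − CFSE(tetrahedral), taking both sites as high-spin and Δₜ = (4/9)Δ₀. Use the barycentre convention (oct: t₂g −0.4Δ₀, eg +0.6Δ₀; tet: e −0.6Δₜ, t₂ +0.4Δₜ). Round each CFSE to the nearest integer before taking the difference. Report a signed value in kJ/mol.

Co³⁺: group 9, so d-count = 9 − 3 = 6.
Octahedral (high-spin): t₂g⁴ eg², CFSE = 4(−0.4) + 2(+0.6) = -0.4Δ₀ = -0.4 × 165 = -66 kJ/mol.
Tetrahedral: e³ t₂³, CFSE = 3(−0.6) + 3(+0.4) = -0.6Δₜ = -0.6 × (4/9) × 165 = -44 kJ/mol.
OSPE = -66 − (-44) = -22 kJ/mol.

-22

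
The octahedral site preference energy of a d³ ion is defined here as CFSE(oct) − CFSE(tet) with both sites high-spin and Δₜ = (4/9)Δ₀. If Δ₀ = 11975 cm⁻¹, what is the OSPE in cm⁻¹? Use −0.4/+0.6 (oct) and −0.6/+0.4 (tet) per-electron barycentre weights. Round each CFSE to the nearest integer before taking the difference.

Octahedral high-spin t2g^3 e_g^0: CFSE = -1.2 × 11975 = -14370 cm⁻¹.
Tetrahedral: e^2 t2^1, CFSE = 2(−0.6) + 1(+0.4) = -0.8Δₜ = -0.8 × (4/9) × 11975 = -4258 cm⁻¹.
OSPE = -14370 − (-4258) = -10112 cm⁻¹.

-10112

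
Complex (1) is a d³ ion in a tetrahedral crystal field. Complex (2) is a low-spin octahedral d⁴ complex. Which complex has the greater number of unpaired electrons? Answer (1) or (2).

(1)

(1): Tetrahedral fields are weak (Δₜ ≈ 4/9 Δₒ), so electrons fill high-spin; e² t₂¹ → 3 unpaired.
(2): t2g^4 e_g^0 → 2 unpaired.
So (1) has more unpaired electrons.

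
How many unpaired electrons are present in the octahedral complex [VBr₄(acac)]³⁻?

Ligand charges: 4×(-1) from Br⁻ and 1×(-1) from acac⁻ sum to -5; with overall charge -3, V is +2.
V is in group 5, so V²⁺ is d³ (5 − 2 = 3).
Configuration: t2g^3 e_g^0, giving 3 unpaired electrons.

3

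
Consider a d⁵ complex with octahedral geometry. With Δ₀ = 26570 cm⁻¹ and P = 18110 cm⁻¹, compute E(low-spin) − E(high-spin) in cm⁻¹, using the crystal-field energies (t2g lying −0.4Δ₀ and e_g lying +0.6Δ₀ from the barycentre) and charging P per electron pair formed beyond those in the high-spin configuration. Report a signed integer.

-16920

In the high-spin limit (t2g^3 e_g^2) the orbital term is 0.0Δ₀ = 0 cm⁻¹, with no excess pairing.
For low-spin the configuration is t2g^5 e_g^0: orbital energy -2.0 × 26570 = -53140 cm⁻¹, and 2 additional pairs relative to high-spin add 36220 cm⁻¹, giving -16920 cm⁻¹.
Thus E(LS) − E(HS) = -16920 cm⁻¹.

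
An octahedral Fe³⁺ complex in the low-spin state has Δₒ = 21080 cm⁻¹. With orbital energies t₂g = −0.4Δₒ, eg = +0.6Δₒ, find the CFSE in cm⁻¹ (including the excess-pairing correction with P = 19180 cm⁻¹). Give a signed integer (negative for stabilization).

Fe³⁺: group 8, so d-count = 8 − 3 = 5.
The d⁵ electrons fill as t₂g⁵ eg⁰.
Orbital CFSE = 5(-0.4) + 0(0.6) = -2.0Δₒ = -2.0 × 21080 = -42160 cm⁻¹.
Relative to high-spin t₂g³ eg² (0 paired), the low-spin configuration has 2 additional pairs, contributing +2 × 19180 = +38360 cm⁻¹.
Combining: -42160 + 38360 = -3800 cm⁻¹.

-3800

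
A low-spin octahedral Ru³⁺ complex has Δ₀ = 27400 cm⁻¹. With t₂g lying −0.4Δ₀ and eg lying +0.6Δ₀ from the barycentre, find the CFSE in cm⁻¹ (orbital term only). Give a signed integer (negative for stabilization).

Group 8 minus oxidation state +3 gives a d⁵ configuration for Ru³⁺.
The d⁵ electrons fill as t₂g⁵ eg⁰.
The orbital stabilization is -2.0Δ₀ = -2.0 × 27400 = -54800 cm⁻¹.

-54800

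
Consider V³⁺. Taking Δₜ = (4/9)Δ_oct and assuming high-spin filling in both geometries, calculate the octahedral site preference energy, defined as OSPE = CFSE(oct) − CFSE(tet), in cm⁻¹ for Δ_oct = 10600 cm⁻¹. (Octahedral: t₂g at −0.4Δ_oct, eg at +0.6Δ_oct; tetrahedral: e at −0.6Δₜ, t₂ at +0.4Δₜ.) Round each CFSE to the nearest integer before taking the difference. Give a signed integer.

-2827

V³⁺: group 5, so d-count = 5 − 3 = 2.
In an octahedral site d² (HS) is t₂g² eg⁰, giving CFSE(oct) = -0.8Δ_oct = -8480 cm⁻¹.
In a tetrahedral site the filling is e² t₂⁰: CFSE(tet) = -1.2Δₜ = -1.2 × (4/9)(10600) = -5653 cm⁻¹.
OSPE = -8480 − (-5653) = -2827 cm⁻¹.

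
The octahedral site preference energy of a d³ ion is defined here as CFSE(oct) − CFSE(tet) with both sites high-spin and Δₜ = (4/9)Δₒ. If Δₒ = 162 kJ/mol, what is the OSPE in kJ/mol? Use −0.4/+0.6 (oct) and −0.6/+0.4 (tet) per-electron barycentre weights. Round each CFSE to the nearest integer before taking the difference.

-136

Octahedral high-spin t2g^3 e_g^0: CFSE = -1.2 × 162 = -194 kJ/mol.
In a tetrahedral site the filling is e^2 t2^1: CFSE(tet) = -0.8Δₜ = -0.8 × (4/9)(162) = -58 kJ/mol.
OSPE = -194 − (-58) = -136 kJ/mol.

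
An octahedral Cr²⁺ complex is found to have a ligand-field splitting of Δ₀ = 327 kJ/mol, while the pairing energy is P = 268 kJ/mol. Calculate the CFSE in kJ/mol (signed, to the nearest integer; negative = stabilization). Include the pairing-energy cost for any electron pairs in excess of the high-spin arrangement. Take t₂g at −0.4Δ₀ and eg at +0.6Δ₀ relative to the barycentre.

Cr is in group 6, so Cr²⁺ is d⁴ (6 − 2 = 4).
Here Δ₀ > P (327 > 268), so the low-spin state is favoured.
That gives t₂g⁴ eg⁰.
Orbital CFSE = -1.6Δ₀ = -1.6 × 327 = -523 kJ/mol.
Excess pairs vs high-spin: 1 − 0 = 1; pairing cost = +268 kJ/mol.
Net CFSE = -523 + 268 = -255 kJ/mol.

-255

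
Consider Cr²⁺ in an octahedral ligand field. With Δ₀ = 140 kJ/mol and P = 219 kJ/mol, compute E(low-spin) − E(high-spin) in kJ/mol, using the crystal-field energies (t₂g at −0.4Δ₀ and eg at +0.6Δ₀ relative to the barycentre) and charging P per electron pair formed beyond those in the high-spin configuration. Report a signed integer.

Cr sits in group 6; removing 2 electrons leaves Cr²⁺ with 6 − 2 = 4 d electrons.
High-spin d⁴ fills as t₂g³ eg¹ with CFSE 3(−0.4) + 1(+0.6) = -0.6Δ₀ = -84 kJ/mol.
For low-spin the configuration is t₂g⁴ eg⁰: orbital energy -1.6 × 140 = -224 kJ/mol, and 1 additional pair relative to high-spin adds 219 kJ/mol, giving -5 kJ/mol.
E(LS) − E(HS) = -5 − (-84) = 79 kJ/mol.

79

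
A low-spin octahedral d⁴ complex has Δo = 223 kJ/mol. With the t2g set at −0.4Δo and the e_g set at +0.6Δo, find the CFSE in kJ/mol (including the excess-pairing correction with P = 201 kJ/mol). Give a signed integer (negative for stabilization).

The d⁴ electrons fill as t2g^4 e_g^0.
The orbital stabilization is -1.6Δo = -1.6 × 223 = -357 kJ/mol.
Relative to high-spin t2g^3 e_g^1 (0 paired), the low-spin configuration has 1 additional pair, contributing +1 × 201 = +201 kJ/mol.
Combining: -357 + 201 = -156 kJ/mol.

-156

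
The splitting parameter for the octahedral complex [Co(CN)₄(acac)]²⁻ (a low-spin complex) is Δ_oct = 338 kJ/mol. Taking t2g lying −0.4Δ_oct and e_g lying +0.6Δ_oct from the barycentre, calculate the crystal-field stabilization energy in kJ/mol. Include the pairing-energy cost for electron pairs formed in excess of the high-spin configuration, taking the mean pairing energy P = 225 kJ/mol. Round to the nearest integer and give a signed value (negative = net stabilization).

-361

Ligand charges: 4×(-1) from CN⁻ and 1×(-1) from acac⁻ sum to -5; with overall charge -2, Co is +3.
Co is in group 9, so Co³⁺ is d⁶ (9 − 3 = 6).
The d⁶ electrons fill as t2g^6 e_g^0.
CFSE(orbital) = 6×(-0.4Δ_oct) + 0×(0.6Δ_oct) = -2.4Δ_oct; with Δ_oct = 338 kJ/mol that is -811 kJ/mol.
Pairing penalty: 3 pairs vs 1 in the high-spin reference → 2 extra × P = 450 kJ/mol.
Net CFSE = -811 + 450 = -361 kJ/mol.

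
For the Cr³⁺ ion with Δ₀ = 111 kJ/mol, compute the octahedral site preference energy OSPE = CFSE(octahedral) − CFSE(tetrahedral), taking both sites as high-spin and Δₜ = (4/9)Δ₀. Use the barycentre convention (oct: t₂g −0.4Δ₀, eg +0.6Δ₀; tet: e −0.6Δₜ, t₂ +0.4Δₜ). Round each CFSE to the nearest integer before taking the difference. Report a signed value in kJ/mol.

Cr³⁺: group 6, so d-count = 6 − 3 = 3.
In an octahedral site d³ (HS) is t2g^3 e_g^0, giving CFSE(oct) = -1.2Δ₀ = -133 kJ/mol.
Tetrahedral e^2 t2^1 gives -0.8Δₜ = -0.8 × (4/9) × 111 = -39 kJ/mol.
Subtracting, OSPE = -133 − (-39) = -94 kJ/mol.

-94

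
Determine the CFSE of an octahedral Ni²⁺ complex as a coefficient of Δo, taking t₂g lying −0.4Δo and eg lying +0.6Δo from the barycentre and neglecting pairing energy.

-1.2 Δo

Ni²⁺: group 10, so d-count = 10 − 2 = 8.
Configuration: t₂g⁶ eg².
CFSE = 6(-0.4Δo) + 2(0.6Δo) = -2.4Δo + 1.2Δo = -1.2Δo.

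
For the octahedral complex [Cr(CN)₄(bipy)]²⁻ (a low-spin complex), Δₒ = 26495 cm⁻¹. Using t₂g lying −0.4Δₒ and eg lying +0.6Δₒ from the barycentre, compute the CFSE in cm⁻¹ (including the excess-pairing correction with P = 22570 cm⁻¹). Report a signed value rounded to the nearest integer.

-19822

Ligand charges: 4×(-1) from CN⁻ and 1×(+0) from bipy sum to -4; with overall charge -2, Cr is +2.
Cr is in group 6, so Cr²⁺ is d⁴ (6 − 2 = 4).
Electron filling gives t₂g⁴ eg⁰.
Orbital CFSE = 4(-0.4) + 0(0.6) = -1.6Δₒ = -1.6 × 26495 = -42392 cm⁻¹.
Relative to high-spin t₂g³ eg¹ (0 paired), the low-spin configuration has 1 additional pair, contributing +1 × 22570 = +22570 cm⁻¹.
Overall CFSE = -42392 + 22570 = -19822 cm⁻¹.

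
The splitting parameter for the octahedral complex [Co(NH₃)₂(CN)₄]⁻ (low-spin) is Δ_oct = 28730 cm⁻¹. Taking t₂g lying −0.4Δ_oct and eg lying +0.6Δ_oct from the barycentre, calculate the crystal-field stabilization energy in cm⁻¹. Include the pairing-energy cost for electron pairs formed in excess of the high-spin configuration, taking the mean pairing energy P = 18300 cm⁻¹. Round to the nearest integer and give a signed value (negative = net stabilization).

Ligand charges: 2×(+0) from NH₃ and 4×(-1) from CN⁻ sum to -4; with overall charge -1, Co is +3.
Co sits in group 9; removing 3 electrons leaves Co³⁺ with 9 − 3 = 6 d electrons.
Electron filling gives t₂g⁶ eg⁰.
Orbital CFSE = 6(-0.4) + 0(0.6) = -2.4Δ_oct = -2.4 × 28730 = -68952 cm⁻¹.
Relative to high-spin t₂g⁴ eg² (1 paired), the low-spin configuration has 2 additional pairs, contributing +2 × 18300 = +36600 cm⁻¹.
Combining: -68952 + 36600 = -32352 cm⁻¹.

-32352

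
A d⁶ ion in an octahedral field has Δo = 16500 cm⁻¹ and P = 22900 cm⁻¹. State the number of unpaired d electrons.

Δo < P, so pairing is avoided: the ground state is high-spin.
Filling d⁶ accordingly: t2g^4 e_g^2.
Unpaired electrons: 4.

4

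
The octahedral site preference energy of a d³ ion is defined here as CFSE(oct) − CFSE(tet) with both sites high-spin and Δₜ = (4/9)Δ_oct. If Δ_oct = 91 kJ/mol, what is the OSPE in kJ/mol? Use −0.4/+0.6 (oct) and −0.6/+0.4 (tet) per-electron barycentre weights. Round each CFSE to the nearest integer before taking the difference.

-77

Octahedral high-spin t2g^3 e_g^0: CFSE = -1.2 × 91 = -109 kJ/mol.
Tetrahedral e^2 t2^1 gives -0.8Δₜ = -0.8 × (4/9) × 91 = -32 kJ/mol.
Subtracting, OSPE = -109 − (-32) = -77 kJ/mol.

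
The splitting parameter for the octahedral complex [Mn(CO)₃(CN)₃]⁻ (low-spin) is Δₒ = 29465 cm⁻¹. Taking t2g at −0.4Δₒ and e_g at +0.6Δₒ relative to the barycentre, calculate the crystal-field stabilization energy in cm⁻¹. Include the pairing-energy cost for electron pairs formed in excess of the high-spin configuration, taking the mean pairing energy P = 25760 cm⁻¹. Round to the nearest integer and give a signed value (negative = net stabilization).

Ligand charges: 3×(+0) from CO and 3×(-1) from CN⁻ sum to -3; with overall charge -1, Mn is +2.
Group 7 minus oxidation state +2 gives a d⁵ configuration for Mn²⁺.
Configuration: t2g^5 e_g^0.
The orbital stabilization is -2.0Δₒ = -2.0 × 29465 = -58930 cm⁻¹.
Pairing penalty: 2 pairs vs 0 in the high-spin reference → 2 extra × P = 51520 cm⁻¹.
Overall CFSE = -58930 + 51520 = -7410 cm⁻¹.

-7410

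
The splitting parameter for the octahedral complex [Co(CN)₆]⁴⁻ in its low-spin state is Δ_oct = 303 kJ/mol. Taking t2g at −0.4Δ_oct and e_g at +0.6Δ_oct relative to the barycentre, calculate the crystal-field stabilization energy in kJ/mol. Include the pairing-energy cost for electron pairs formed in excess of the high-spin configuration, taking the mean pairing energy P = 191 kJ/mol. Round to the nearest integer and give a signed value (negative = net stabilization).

-354

Each CN⁻ contributes -1; 6 × (-1) = -6. With overall charge -4, Co is in the +2 oxidation state.
Co²⁺: group 9, so d-count = 9 − 2 = 7.
Configuration: t2g^6 e_g^1.
The orbital stabilization is -1.8Δ_oct = -1.8 × 303 = -545 kJ/mol.
Relative to high-spin t2g^5 e_g^2 (2 paired), the low-spin configuration has 1 additional pair, contributing +1 × 191 = +191 kJ/mol.
Overall CFSE = -545 + 191 = -354 kJ/mol.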